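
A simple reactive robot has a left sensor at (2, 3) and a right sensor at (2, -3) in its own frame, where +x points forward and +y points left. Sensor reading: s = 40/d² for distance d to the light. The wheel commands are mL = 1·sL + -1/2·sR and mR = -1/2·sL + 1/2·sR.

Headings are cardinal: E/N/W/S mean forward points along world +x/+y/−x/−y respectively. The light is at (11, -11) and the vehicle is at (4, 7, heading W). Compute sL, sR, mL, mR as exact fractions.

left sensor world pos  = (2, 4); dL² = 306
right sensor world pos = (2, 10); dR² = 522
sL = 40/306 = 20/153
sR = 40/522 = 20/261
mL = 1·sL + -1/2·sR = 410/4437
mR = -1/2·sL + 1/2·sR = -40/1479

20/153 20/261 410/4437 -40/1479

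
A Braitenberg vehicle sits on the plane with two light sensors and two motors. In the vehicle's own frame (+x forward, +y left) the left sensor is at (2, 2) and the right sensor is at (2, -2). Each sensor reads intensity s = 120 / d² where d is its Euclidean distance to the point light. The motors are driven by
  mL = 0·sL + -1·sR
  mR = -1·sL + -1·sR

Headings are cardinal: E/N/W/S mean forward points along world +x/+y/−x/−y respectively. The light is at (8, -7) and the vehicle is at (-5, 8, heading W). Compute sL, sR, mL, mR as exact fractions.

60/197 60/257 -60/257 -27240/50629

left sensor world pos  = (-7, 6); dL² = 394
right sensor world pos = (-7, 10); dR² = 514
sL = 120/394 = 60/197
sR = 120/514 = 60/257
mL = 0·sL + -1·sR = -60/257
mR = -1·sL + -1·sR = -27240/50629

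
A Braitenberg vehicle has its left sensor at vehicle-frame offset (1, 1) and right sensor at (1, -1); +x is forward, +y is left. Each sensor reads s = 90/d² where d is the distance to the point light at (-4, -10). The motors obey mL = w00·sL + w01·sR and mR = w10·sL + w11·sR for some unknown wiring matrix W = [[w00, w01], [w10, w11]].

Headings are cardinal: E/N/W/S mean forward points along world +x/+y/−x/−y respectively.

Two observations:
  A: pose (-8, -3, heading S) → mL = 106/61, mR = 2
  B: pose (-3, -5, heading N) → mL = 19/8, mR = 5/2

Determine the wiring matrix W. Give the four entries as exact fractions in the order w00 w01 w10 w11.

1/2 1/2 1 0

obs A: pose=(-8,-3,S) → sL=2, sR=90/61, mL=106/61, mR=2
obs B: pose=(-3,-5,N) → sL=5/2, sR=9/4, mL=19/8, mR=5/2
sensor matrix S = [[2, 90/61], [5/2, 9/4]]; det S = 99/122
solve [mL_A; mL_B] = S·[w00; w01] and [mR_A; mR_B] = S·[w10; w11]:
  w00 = 1/2, w01 = 1/2, w10 = 1, w11 = 0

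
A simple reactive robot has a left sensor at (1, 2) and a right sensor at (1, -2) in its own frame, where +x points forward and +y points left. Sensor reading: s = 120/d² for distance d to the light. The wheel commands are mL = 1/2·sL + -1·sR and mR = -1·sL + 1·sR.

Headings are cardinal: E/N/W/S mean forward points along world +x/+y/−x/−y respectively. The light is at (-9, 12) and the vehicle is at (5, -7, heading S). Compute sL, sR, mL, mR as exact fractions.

left sensor world pos  = (7, -8); dL² = 656
right sensor world pos = (3, -8); dR² = 544
sL = 120/656 = 15/82
sR = 120/544 = 15/68
mL = 1/2·sL + -1·sR = -90/697
mR = -1·sL + 1·sR = 105/2788

15/82 15/68 -90/697 105/2788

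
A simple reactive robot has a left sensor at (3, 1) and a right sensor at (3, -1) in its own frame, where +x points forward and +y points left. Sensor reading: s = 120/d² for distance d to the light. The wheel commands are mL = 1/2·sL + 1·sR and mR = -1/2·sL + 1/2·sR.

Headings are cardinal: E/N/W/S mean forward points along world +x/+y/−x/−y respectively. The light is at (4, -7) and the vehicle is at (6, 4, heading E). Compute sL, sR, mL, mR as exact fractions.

left sensor world pos  = (9, 5); dL² = 169
right sensor world pos = (9, 3); dR² = 125
sL = 120/169 = 120/169
sR = 120/125 = 24/25
mL = 1/2·sL + 1·sR = 5556/4225
mR = -1/2·sL + 1/2·sR = 528/4225

120/169 24/25 5556/4225 528/4225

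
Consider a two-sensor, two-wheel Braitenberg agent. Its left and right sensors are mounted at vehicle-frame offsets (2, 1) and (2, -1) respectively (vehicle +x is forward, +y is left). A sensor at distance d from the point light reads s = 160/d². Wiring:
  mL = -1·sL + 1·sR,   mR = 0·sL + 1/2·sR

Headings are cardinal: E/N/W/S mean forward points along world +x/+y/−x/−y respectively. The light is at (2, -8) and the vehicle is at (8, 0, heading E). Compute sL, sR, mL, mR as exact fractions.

left sensor world pos  = (10, 1); dL² = 145
right sensor world pos = (10, -1); dR² = 113
sL = 160/145 = 32/29
sR = 160/113 = 160/113
mL = -1·sL + 1·sR = 1024/3277
mR = 0·sL + 1/2·sR = 80/113

32/29 160/113 1024/3277 80/113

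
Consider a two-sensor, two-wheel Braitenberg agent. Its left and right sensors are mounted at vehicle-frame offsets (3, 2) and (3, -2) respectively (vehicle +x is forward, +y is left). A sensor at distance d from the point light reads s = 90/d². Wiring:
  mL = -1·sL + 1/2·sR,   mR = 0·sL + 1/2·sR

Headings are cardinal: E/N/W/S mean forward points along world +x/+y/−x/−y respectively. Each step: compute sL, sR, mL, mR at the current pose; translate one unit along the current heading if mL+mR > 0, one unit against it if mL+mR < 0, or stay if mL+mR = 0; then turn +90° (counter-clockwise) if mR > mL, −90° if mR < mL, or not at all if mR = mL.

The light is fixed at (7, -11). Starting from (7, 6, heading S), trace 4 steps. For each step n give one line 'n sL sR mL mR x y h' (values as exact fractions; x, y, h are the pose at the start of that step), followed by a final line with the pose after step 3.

0 9/20 9/20 -9/40 9/40 7 6 S
1 9/37 5/13 -49/962 5/26 7 6 E
2 90/401 90/409 -18765/164009 45/409 8 6 N
3 9/20 45/164 -513/1640 45/328 8 5 W
final 9 5 S

n=0: pose=(7,6,S); sL=9/20, sR=9/20; mL=-9/40, mR=9/40; mL+mR=0 → advance +0; mR−mL=9/20 → turn +1·90°
n=1: pose=(7,6,E); sL=9/37, sR=5/13; mL=-49/962, mR=5/26; mL+mR=68/481 → advance +1; mR−mL=9/37 → turn +1·90°
n=2: pose=(8,6,N); sL=90/401, sR=90/409; mL=-18765/164009, mR=45/409; mL+mR=-720/164009 → advance -1; mR−mL=90/401 → turn +1·90°
n=3: pose=(8,5,W); sL=9/20, sR=45/164; mL=-513/1640, mR=45/328; mL+mR=-36/205 → advance -1; mR−mL=9/20 → turn +1·90°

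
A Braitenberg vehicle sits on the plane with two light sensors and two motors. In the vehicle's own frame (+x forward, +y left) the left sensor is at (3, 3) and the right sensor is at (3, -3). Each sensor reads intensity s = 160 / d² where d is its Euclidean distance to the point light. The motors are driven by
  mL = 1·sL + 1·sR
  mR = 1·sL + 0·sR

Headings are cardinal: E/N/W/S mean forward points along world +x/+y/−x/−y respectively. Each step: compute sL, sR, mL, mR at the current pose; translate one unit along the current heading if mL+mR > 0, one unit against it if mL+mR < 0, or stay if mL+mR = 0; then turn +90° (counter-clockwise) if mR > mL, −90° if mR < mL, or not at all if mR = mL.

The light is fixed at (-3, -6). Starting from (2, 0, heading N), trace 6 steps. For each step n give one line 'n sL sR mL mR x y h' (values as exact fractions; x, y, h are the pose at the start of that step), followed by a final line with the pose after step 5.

n=0: pose=(2,0,N); sL=32/17, sR=32/29; mL=1472/493, mR=32/17; mL+mR=2400/493 → advance +1; mR−mL=-32/29 → turn -1·90°
n=1: pose=(2,1,E); sL=40/41, sR=2; mL=122/41, mR=40/41; mL+mR=162/41 → advance +1; mR−mL=-2 → turn -1·90°
n=2: pose=(3,1,S); sL=160/97, sR=32/5; mL=3904/485, mR=160/97; mL+mR=4704/485 → advance +1; mR−mL=-32/5 → turn -1·90°
n=3: pose=(3,0,W); sL=80/9, sR=16/9; mL=32/3, mR=80/9; mL+mR=176/9 → advance +1; mR−mL=-16/9 → turn -1·90°
n=4: pose=(2,0,N); sL=32/17, sR=32/29; mL=1472/493, mR=32/17; mL+mR=2400/493 → advance +1; mR−mL=-32/29 → turn -1·90°
n=5: pose=(2,1,E); sL=40/41, sR=2; mL=122/41, mR=40/41; mL+mR=162/41 → advance +1; mR−mL=-2 → turn -1·90°

0 32/17 32/29 1472/493 32/17 2 0 N
1 40/41 2 122/41 40/41 2 1 E
2 160/97 32/5 3904/485 160/97 3 1 S
3 80/9 16/9 32/3 80/9 3 0 W
4 32/17 32/29 1472/493 32/17 2 0 N
5 40/41 2 122/41 40/41 2 1 E
final 3 1 S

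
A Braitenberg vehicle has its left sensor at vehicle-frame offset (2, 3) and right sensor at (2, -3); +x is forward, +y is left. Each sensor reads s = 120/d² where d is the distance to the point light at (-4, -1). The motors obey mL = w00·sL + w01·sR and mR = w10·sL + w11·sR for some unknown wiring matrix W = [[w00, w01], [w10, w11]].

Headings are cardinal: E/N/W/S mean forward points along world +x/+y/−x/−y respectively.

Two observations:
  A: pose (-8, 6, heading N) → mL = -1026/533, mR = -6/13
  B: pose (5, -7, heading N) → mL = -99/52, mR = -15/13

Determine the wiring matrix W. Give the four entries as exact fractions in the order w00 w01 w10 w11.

-1/2 -1 -1/2 0

obs A: pose=(-8,6,N) → sL=12/13, sR=60/41, mL=-1026/533, mR=-6/13
obs B: pose=(5,-7,N) → sL=30/13, sR=3/4, mL=-99/52, mR=-15/13
sensor matrix S = [[12/13, 60/41], [30/13, 3/4]]; det S = -1431/533
solve [mL_A; mL_B] = S·[w00; w01] and [mR_A; mR_B] = S·[w10; w11]:
  w00 = -1/2, w01 = -1, w10 = -1/2, w11 = 0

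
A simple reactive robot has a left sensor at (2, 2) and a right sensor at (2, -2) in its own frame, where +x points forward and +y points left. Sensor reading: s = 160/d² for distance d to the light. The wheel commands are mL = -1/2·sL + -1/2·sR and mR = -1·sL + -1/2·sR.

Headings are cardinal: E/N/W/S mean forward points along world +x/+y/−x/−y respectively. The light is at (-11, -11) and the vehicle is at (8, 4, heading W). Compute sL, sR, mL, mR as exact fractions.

left sensor world pos  = (6, 2); dL² = 458
right sensor world pos = (6, 6); dR² = 578
sL = 160/458 = 80/229
sR = 160/578 = 80/289
mL = -1/2·sL + -1/2·sR = -20720/66181
mR = -1·sL + -1/2·sR = -32280/66181

80/229 80/289 -20720/66181 -32280/66181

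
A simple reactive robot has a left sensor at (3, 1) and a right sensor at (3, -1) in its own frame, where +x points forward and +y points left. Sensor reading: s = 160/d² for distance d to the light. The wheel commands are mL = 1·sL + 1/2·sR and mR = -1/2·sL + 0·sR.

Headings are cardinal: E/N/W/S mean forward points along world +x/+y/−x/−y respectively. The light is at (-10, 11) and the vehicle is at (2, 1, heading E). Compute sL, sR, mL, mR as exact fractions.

left sensor world pos  = (5, 2); dL² = 306
right sensor world pos = (5, 0); dR² = 346
sL = 160/306 = 80/153
sR = 160/346 = 80/173
mL = 1·sL + 1/2·sR = 19960/26469
mR = -1/2·sL + 0·sR = -40/153

80/153 80/173 19960/26469 -40/153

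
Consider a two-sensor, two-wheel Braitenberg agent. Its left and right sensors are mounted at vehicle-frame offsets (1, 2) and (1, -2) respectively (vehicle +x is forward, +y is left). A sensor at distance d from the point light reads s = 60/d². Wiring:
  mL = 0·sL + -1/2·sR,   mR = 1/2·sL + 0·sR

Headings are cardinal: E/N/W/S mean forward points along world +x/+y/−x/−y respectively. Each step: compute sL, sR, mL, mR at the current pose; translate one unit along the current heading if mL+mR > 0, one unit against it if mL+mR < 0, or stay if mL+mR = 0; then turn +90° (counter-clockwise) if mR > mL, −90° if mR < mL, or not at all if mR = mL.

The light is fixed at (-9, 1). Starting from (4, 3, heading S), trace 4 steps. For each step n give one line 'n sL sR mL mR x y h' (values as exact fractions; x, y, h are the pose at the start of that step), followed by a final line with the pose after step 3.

n=0: pose=(4,3,S); sL=30/113, sR=30/61; mL=-15/61, mR=15/113; mL+mR=-780/6893 → advance -1; mR−mL=2610/6893 → turn +1·90°
n=1: pose=(4,4,E); sL=60/221, sR=60/197; mL=-30/197, mR=30/221; mL+mR=-720/43537 → advance -1; mR−mL=12540/43537 → turn +1·90°
n=2: pose=(3,4,N); sL=15/29, sR=15/53; mL=-15/106, mR=15/58; mL+mR=180/1537 → advance +1; mR−mL=615/1537 → turn +1·90°
n=3: pose=(3,5,W); sL=12/25, sR=60/157; mL=-30/157, mR=6/25; mL+mR=192/3925 → advance +1; mR−mL=1692/3925 → turn +1·90°

0 30/113 30/61 -15/61 15/113 4 3 S
1 60/221 60/197 -30/197 30/221 4 4 E
2 15/29 15/53 -15/106 15/58 3 4 N
3 12/25 60/157 -30/157 6/25 3 5 W
final 2 5 S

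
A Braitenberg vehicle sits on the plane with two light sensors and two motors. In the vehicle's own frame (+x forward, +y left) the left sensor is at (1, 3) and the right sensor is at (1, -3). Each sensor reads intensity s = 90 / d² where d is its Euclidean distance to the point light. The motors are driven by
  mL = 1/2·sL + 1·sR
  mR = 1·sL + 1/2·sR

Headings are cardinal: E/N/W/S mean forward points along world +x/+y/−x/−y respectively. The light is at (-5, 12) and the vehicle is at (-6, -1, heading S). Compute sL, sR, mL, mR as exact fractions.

left sensor world pos  = (-3, -2); dL² = 200
right sensor world pos = (-9, -2); dR² = 212
sL = 90/200 = 9/20
sR = 90/212 = 45/106
mL = 1/2·sL + 1·sR = 1377/2120
mR = 1·sL + 1/2·sR = 351/530

9/20 45/106 1377/2120 351/530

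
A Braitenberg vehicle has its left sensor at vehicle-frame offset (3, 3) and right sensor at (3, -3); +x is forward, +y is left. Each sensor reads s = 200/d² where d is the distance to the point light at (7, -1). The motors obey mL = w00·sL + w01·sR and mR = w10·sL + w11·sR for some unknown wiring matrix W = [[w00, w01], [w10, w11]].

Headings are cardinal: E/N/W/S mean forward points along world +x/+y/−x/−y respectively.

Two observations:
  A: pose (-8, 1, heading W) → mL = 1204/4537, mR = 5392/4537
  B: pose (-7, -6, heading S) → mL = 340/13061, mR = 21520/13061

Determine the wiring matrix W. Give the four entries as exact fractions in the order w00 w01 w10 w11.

-1/2 1 1 1

obs A: pose=(-8,1,W) → sL=8/13, sR=200/349, mL=1204/4537, mR=5392/4537
obs B: pose=(-7,-6,S) → sL=40/37, sR=200/353, mL=340/13061, mR=21520/13061
sensor matrix S = [[8/13, 200/349], [40/37, 200/353]]; det S = -16051200/59257757
solve [mL_A; mL_B] = S·[w00; w01] and [mR_A; mR_B] = S·[w10; w11]:
  w00 = -1/2, w01 = 1, w10 = 1, w11 = 1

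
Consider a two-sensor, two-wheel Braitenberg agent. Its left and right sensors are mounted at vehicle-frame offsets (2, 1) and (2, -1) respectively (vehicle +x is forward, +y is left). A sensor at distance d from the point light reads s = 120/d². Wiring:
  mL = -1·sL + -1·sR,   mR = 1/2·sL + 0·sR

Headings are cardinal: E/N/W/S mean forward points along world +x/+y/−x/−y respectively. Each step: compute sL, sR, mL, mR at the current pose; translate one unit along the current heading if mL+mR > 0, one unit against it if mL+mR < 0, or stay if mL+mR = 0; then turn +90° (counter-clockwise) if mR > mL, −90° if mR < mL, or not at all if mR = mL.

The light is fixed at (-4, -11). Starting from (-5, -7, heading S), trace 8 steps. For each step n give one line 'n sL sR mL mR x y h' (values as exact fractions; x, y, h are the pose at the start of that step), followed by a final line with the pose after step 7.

n=0: pose=(-5,-7,S); sL=30, sR=15; mL=-45, mR=15; mL+mR=-30 → advance -1; mR−mL=60 → turn +1·90°
n=1: pose=(-5,-6,E); sL=120/37, sR=120/17; mL=-6480/629, mR=60/37; mL+mR=-5460/629 → advance -1; mR−mL=7500/629 → turn +1·90°
n=2: pose=(-6,-6,N); sL=60/29, sR=12/5; mL=-648/145, mR=30/29; mL+mR=-498/145 → advance -1; mR−mL=798/145 → turn +1·90°
n=3: pose=(-6,-7,W); sL=24/5, sR=120/41; mL=-1584/205, mR=12/5; mL+mR=-1092/205 → advance -1; mR−mL=2076/205 → turn +1·90°
n=4: pose=(-5,-7,S); sL=30, sR=15; mL=-45, mR=15; mL+mR=-30 → advance -1; mR−mL=60 → turn +1·90°
n=5: pose=(-5,-6,E); sL=120/37, sR=120/17; mL=-6480/629, mR=60/37; mL+mR=-5460/629 → advance -1; mR−mL=7500/629 → turn +1·90°
n=6: pose=(-6,-6,N); sL=60/29, sR=12/5; mL=-648/145, mR=30/29; mL+mR=-498/145 → advance -1; mR−mL=798/145 → turn +1·90°
n=7: pose=(-6,-7,W); sL=24/5, sR=120/41; mL=-1584/205, mR=12/5; mL+mR=-1092/205 → advance -1; mR−mL=2076/205 → turn +1·90°

0 30 15 -45 15 -5 -7 S
1 120/37 120/17 -6480/629 60/37 -5 -6 E
2 60/29 12/5 -648/145 30/29 -6 -6 N
3 24/5 120/41 -1584/205 12/5 -6 -7 W
4 30 15 -45 15 -5 -7 S
5 120/37 120/17 -6480/629 60/37 -5 -6 E
6 60/29 12/5 -648/145 30/29 -6 -6 N
7 24/5 120/41 -1584/205 12/5 -6 -7 W
final -5 -7 S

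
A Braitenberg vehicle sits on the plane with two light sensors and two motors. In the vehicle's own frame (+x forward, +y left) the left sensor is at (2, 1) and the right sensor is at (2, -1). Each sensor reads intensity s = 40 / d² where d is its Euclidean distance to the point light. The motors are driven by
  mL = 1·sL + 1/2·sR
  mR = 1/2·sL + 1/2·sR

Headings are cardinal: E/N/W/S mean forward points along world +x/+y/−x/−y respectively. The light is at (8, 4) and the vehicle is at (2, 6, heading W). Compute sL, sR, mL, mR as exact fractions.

left sensor world pos  = (0, 5); dL² = 65
right sensor world pos = (0, 7); dR² = 73
sL = 40/65 = 8/13
sR = 40/73 = 40/73
mL = 1·sL + 1/2·sR = 844/949
mR = 1/2·sL + 1/2·sR = 552/949

8/13 40/73 844/949 552/949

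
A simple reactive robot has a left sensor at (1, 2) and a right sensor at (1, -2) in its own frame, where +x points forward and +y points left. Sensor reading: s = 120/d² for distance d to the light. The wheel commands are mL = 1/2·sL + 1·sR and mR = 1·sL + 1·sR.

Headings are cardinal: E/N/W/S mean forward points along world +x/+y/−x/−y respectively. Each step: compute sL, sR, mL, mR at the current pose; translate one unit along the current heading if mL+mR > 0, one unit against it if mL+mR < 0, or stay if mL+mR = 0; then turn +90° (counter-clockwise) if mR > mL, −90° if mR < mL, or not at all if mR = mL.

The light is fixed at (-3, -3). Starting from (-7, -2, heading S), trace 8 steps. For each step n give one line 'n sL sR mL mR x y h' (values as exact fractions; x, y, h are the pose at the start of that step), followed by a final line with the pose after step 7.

n=0: pose=(-7,-2,S); sL=30, sR=10/3; mL=55/3, mR=100/3; mL+mR=155/3 → advance +1; mR−mL=15 → turn +1·90°
n=1: pose=(-7,-3,E); sL=120/13, sR=120/13; mL=180/13, mR=240/13; mL+mR=420/13 → advance +1; mR−mL=60/13 → turn +1·90°
n=2: pose=(-6,-3,N); sL=60/13, sR=60; mL=810/13, mR=840/13; mL+mR=1650/13 → advance +1; mR−mL=30/13 → turn +1·90°
n=3: pose=(-6,-2,W); sL=120/17, sR=24/5; mL=708/85, mR=1008/85; mL+mR=1716/85 → advance +1; mR−mL=60/17 → turn +1·90°
n=4: pose=(-7,-2,S); sL=30, sR=10/3; mL=55/3, mR=100/3; mL+mR=155/3 → advance +1; mR−mL=15 → turn +1·90°
n=5: pose=(-7,-3,E); sL=120/13, sR=120/13; mL=180/13, mR=240/13; mL+mR=420/13 → advance +1; mR−mL=60/13 → turn +1·90°
n=6: pose=(-6,-3,N); sL=60/13, sR=60; mL=810/13, mR=840/13; mL+mR=1650/13 → advance +1; mR−mL=30/13 → turn +1·90°
n=7: pose=(-6,-2,W); sL=120/17, sR=24/5; mL=708/85, mR=1008/85; mL+mR=1716/85 → advance +1; mR−mL=60/17 → turn +1·90°

0 30 10/3 55/3 100/3 -7 -2 S
1 120/13 120/13 180/13 240/13 -7 -3 E
2 60/13 60 810/13 840/13 -6 -3 N
3 120/17 24/5 708/85 1008/85 -6 -2 W
4 30 10/3 55/3 100/3 -7 -2 S
5 120/13 120/13 180/13 240/13 -7 -3 E
6 60/13 60 810/13 840/13 -6 -3 N
7 120/17 24/5 708/85 1008/85 -6 -2 W
final -7 -2 S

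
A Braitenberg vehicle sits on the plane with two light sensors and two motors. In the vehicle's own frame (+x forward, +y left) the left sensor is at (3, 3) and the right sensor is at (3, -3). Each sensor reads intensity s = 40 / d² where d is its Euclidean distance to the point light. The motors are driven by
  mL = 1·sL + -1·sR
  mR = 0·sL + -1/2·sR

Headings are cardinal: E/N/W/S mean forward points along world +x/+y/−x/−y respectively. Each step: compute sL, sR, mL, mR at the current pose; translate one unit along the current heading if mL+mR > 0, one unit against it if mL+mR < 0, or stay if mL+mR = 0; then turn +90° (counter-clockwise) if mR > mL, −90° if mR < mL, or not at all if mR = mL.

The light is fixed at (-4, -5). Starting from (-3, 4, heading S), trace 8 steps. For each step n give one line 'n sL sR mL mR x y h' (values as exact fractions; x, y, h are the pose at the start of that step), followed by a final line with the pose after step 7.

n=0: pose=(-3,4,S); sL=10/13, sR=1; mL=-3/13, mR=-1/2; mL+mR=-19/26 → advance -1; mR−mL=-7/26 → turn -1·90°
n=1: pose=(-3,5,W); sL=40/53, sR=40/173; mL=4800/9169, mR=-20/173; mL+mR=3740/9169 → advance +1; mR−mL=-5860/9169 → turn -1·90°
n=2: pose=(-4,5,N); sL=20/89, sR=20/89; mL=0, mR=-10/89; mL+mR=-10/89 → advance -1; mR−mL=-10/89 → turn -1·90°
n=3: pose=(-4,4,E); sL=40/153, sR=8/9; mL=-32/51, mR=-4/9; mL+mR=-164/153 → advance -1; mR−mL=28/153 → turn +1·90°
n=4: pose=(-5,4,N); sL=1/4, sR=10/37; mL=-3/148, mR=-5/37; mL+mR=-23/148 → advance -1; mR−mL=-17/148 → turn -1·90°
n=5: pose=(-5,3,E); sL=8/25, sR=40/29; mL=-768/725, mR=-20/29; mL+mR=-1268/725 → advance -1; mR−mL=268/725 → turn +1·90°
n=6: pose=(-6,3,N); sL=20/73, sR=20/61; mL=-240/4453, mR=-10/61; mL+mR=-970/4453 → advance -1; mR−mL=-490/4453 → turn -1·90°
n=7: pose=(-6,2,E); sL=40/101, sR=40/17; mL=-3360/1717, mR=-20/17; mL+mR=-5380/1717 → advance -1; mR−mL=1340/1717 → turn +1·90°

0 10/13 1 -3/13 -1/2 -3 4 S
1 40/53 40/173 4800/9169 -20/173 -3 5 W
2 20/89 20/89 0 -10/89 -4 5 N
3 40/153 8/9 -32/51 -4/9 -4 4 E
4 1/4 10/37 -3/148 -5/37 -5 4 N
5 8/25 40/29 -768/725 -20/29 -5 3 E
6 20/73 20/61 -240/4453 -10/61 -6 3 N
7 40/101 40/17 -3360/1717 -20/17 -6 2 E
final -7 2 N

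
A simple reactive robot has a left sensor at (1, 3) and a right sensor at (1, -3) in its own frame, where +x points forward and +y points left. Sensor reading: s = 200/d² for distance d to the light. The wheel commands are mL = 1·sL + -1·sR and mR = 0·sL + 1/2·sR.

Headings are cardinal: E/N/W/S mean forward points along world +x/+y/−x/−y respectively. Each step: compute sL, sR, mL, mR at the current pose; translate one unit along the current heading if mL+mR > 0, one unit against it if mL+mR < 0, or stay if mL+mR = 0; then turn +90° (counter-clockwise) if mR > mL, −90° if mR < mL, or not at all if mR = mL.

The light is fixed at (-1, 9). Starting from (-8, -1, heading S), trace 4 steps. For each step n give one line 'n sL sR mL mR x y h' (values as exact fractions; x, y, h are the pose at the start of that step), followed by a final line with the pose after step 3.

n=0: pose=(-8,-1,S); sL=200/137, sR=200/221; mL=16800/30277, mR=100/221; mL+mR=30500/30277 → advance +1; mR−mL=-3100/30277 → turn -1·90°
n=1: pose=(-8,-2,W); sL=10/13, sR=25/16; mL=-165/208, mR=25/32; mL+mR=-5/416 → advance -1; mR−mL=655/416 → turn +1·90°
n=2: pose=(-7,-2,S); sL=200/153, sR=8/9; mL=64/153, mR=4/9; mL+mR=44/51 → advance +1; mR−mL=4/153 → turn +1·90°
n=3: pose=(-7,-3,E); sL=100/53, sR=4/5; mL=288/265, mR=2/5; mL+mR=394/265 → advance +1; mR−mL=-182/265 → turn -1·90°

0 200/137 200/221 16800/30277 100/221 -8 -1 S
1 10/13 25/16 -165/208 25/32 -8 -2 W
2 200/153 8/9 64/153 4/9 -7 -2 S
3 100/53 4/5 288/265 2/5 -7 -3 E
final -6 -3 S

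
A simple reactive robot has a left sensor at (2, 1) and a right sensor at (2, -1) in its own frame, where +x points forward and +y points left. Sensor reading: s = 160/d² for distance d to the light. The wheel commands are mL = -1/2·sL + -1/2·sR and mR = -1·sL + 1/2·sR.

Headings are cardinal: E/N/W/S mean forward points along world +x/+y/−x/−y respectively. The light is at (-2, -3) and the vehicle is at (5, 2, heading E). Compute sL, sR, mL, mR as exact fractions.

left sensor world pos  = (7, 3); dL² = 117
right sensor world pos = (7, 1); dR² = 97
sL = 160/117 = 160/117
sR = 160/97 = 160/97
mL = -1/2·sL + -1/2·sR = -17120/11349
mR = -1·sL + 1/2·sR = -6160/11349

160/117 160/97 -17120/11349 -6160/11349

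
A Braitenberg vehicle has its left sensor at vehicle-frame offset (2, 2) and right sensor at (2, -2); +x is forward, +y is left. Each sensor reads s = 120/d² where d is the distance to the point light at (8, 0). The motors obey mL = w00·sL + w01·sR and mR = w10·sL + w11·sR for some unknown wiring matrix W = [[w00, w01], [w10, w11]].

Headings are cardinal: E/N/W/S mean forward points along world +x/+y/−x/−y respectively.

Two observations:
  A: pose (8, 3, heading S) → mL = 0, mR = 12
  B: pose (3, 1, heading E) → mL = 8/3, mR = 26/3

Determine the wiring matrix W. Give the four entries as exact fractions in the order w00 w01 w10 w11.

obs A: pose=(8,3,S) → sL=24, sR=24, mL=0, mR=12
obs B: pose=(3,1,E) → sL=20/3, sR=12, mL=8/3, mR=26/3
sensor matrix S = [[24, 24], [20/3, 12]]; det S = 128
solve [mL_A; mL_B] = S·[w00; w01] and [mR_A; mR_B] = S·[w10; w11]:
  w00 = -1/2, w01 = 1/2, w10 = -1/2, w11 = 1

-1/2 1/2 -1/2 1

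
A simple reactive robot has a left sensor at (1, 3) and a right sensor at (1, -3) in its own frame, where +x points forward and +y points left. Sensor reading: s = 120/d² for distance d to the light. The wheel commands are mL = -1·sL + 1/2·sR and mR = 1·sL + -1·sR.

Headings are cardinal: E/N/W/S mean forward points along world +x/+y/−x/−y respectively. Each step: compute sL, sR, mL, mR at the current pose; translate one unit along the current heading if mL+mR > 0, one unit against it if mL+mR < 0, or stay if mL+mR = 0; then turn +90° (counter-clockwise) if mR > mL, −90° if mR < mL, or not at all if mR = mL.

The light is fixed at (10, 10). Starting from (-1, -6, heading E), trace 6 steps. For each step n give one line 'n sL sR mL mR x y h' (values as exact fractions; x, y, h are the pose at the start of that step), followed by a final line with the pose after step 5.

n=0: pose=(-1,-6,E); sL=120/269, sR=120/461; mL=-39180/124009, mR=23040/124009; mL+mR=-60/461 → advance -1; mR−mL=62220/124009 → turn +1·90°
n=1: pose=(-2,-6,N); sL=4/15, sR=20/51; mL=-6/85, mR=-32/255; mL+mR=-10/51 → advance -1; mR−mL=-14/255 → turn -1·90°
n=2: pose=(-2,-7,E); sL=120/317, sR=120/521; mL=-43500/165157, mR=24480/165157; mL+mR=-60/521 → advance -1; mR−mL=67980/165157 → turn +1·90°
n=3: pose=(-3,-7,N); sL=15/64, sR=30/89; mL=-375/5696, mR=-585/5696; mL+mR=-15/89 → advance -1; mR−mL=-105/2848 → turn -1·90°
n=4: pose=(-3,-8,E); sL=40/123, sR=8/39; mL=-356/1599, mR=64/533; mL+mR=-4/39 → advance -1; mR−mL=548/1599 → turn +1·90°
n=5: pose=(-4,-8,N); sL=60/289, sR=12/41; mL=-726/11849, mR=-1008/11849; mL+mR=-6/41 → advance -1; mR−mL=-282/11849 → turn -1·90°

0 120/269 120/461 -39180/124009 23040/124009 -1 -6 E
1 4/15 20/51 -6/85 -32/255 -2 -6 N
2 120/317 120/521 -43500/165157 24480/165157 -2 -7 E
3 15/64 30/89 -375/5696 -585/5696 -3 -7 N
4 40/123 8/39 -356/1599 64/533 -3 -8 E
5 60/289 12/41 -726/11849 -1008/11849 -4 -8 N
final -4 -9 E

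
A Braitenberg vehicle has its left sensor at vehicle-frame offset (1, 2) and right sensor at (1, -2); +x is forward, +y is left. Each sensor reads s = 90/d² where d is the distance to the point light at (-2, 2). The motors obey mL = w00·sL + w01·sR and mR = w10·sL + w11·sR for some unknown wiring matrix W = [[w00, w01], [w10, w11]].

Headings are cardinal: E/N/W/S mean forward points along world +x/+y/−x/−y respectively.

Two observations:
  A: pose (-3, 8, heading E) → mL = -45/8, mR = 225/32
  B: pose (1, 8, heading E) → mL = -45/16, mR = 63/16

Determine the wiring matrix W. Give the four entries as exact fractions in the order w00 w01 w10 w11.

obs A: pose=(-3,8,E) → sL=45/32, sR=45/8, mL=-45/8, mR=225/32
obs B: pose=(1,8,E) → sL=9/8, sR=45/16, mL=-45/16, mR=63/16
sensor matrix S = [[45/32, 45/8], [9/8, 45/16]]; det S = -1215/512
solve [mL_A; mL_B] = S·[w00; w01] and [mR_A; mR_B] = S·[w10; w11]:
  w00 = 0, w01 = -1, w10 = 1, w11 = 1

0 -1 1 1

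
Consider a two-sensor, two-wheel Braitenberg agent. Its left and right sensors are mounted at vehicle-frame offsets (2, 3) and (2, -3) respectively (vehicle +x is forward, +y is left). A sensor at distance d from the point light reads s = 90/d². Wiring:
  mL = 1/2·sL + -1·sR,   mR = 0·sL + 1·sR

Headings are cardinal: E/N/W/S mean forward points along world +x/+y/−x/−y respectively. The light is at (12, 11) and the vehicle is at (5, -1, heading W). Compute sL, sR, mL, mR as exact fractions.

left sensor world pos  = (3, -4); dL² = 306
right sensor world pos = (3, 2); dR² = 162
sL = 90/306 = 5/17
sR = 90/162 = 5/9
mL = 1/2·sL + -1·sR = -125/306
mR = 0·sL + 1·sR = 5/9

5/17 5/9 -125/306 5/9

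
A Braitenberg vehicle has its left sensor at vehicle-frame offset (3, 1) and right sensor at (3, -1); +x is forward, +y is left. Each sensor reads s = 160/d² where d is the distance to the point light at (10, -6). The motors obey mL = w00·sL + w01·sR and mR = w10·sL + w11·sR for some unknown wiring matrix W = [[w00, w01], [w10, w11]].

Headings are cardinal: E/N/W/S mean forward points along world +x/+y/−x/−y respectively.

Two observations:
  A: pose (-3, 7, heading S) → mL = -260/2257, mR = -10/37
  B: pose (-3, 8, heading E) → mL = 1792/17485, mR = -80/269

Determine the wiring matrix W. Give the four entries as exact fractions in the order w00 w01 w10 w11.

-1 1 0 -1/2

obs A: pose=(-3,7,S) → sL=40/61, sR=20/37, mL=-260/2257, mR=-10/37
obs B: pose=(-3,8,E) → sL=32/65, sR=160/269, mL=1792/17485, mR=-80/269
sensor matrix S = [[40/61, 20/37], [32/65, 160/269]]; det S = 978048/7892729
solve [mL_A; mL_B] = S·[w00; w01] and [mR_A; mR_B] = S·[w10; w11]:
  w00 = -1, w01 = 1, w10 = 0, w11 = -1/2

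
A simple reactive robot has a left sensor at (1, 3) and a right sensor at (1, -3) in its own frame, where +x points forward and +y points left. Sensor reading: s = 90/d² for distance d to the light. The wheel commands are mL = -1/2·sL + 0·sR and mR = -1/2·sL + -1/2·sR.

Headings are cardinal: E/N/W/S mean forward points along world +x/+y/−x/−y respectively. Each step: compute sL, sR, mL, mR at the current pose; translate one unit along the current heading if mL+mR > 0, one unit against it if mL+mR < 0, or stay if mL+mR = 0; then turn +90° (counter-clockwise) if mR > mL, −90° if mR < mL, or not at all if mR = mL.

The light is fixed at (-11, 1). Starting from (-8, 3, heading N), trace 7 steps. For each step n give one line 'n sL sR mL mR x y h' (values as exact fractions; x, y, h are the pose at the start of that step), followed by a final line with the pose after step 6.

0 10 2 -5 -6 -8 3 N
1 45/16 9/2 -45/32 -117/32 -8 2 E
2 18/5 90 -9/5 -234/5 -9 2 S
3 45 45/13 -45/2 -315/13 -9 3 W
4 10 2 -5 -6 -8 3 N
5 45/16 9/2 -45/32 -117/32 -8 2 E
6 18/5 90 -9/5 -234/5 -9 2 S
final -9 3 W

n=0: pose=(-8,3,N); sL=10, sR=2; mL=-5, mR=-6; mL+mR=-11 → advance -1; mR−mL=-1 → turn -1·90°
n=1: pose=(-8,2,E); sL=45/16, sR=9/2; mL=-45/32, mR=-117/32; mL+mR=-81/16 → advance -1; mR−mL=-9/4 → turn -1·90°
n=2: pose=(-9,2,S); sL=18/5, sR=90; mL=-9/5, mR=-234/5; mL+mR=-243/5 → advance -1; mR−mL=-45 → turn -1·90°
n=3: pose=(-9,3,W); sL=45, sR=45/13; mL=-45/2, mR=-315/13; mL+mR=-1215/26 → advance -1; mR−mL=-45/26 → turn -1·90°
n=4: pose=(-8,3,N); sL=10, sR=2; mL=-5, mR=-6; mL+mR=-11 → advance -1; mR−mL=-1 → turn -1·90°
n=5: pose=(-8,2,E); sL=45/16, sR=9/2; mL=-45/32, mR=-117/32; mL+mR=-81/16 → advance -1; mR−mL=-9/4 → turn -1·90°
n=6: pose=(-9,2,S); sL=18/5, sR=90; mL=-9/5, mR=-234/5; mL+mR=-243/5 → advance -1; mR−mL=-45 → turn -1·90°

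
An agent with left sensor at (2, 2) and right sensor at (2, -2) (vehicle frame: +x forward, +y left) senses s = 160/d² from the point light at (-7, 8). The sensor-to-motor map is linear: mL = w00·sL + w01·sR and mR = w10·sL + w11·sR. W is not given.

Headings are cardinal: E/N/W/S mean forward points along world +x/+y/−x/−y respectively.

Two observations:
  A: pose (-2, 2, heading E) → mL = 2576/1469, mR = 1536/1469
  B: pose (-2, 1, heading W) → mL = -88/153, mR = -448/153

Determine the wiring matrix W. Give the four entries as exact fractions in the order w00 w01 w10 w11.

1 -1/2 1 -1

obs A: pose=(-2,2,E) → sL=32/13, sR=160/113, mL=2576/1469, mR=1536/1469
obs B: pose=(-2,1,W) → sL=16/9, sR=80/17, mL=-88/153, mR=-448/153
sensor matrix S = [[32/13, 160/113], [16/9, 80/17]]; det S = 2037760/224757
solve [mL_A; mL_B] = S·[w00; w01] and [mR_A; mR_B] = S·[w10; w11]:
  w00 = 1, w01 = -1/2, w10 = 1, w11 = -1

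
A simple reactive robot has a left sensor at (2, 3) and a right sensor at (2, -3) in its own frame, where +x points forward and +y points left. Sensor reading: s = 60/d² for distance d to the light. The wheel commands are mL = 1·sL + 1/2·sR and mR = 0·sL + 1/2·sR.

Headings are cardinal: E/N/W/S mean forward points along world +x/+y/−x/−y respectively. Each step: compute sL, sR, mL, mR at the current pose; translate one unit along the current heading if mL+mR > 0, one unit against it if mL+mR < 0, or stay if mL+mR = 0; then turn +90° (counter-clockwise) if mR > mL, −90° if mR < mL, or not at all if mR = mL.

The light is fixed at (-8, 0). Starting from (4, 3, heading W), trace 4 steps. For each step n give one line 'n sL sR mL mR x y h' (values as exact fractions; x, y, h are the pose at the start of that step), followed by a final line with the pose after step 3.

n=0: pose=(4,3,W); sL=3/5, sR=15/34; mL=279/340, mR=15/68; mL+mR=177/170 → advance +1; mR−mL=-3/5 → turn -1·90°
n=1: pose=(3,3,N); sL=60/89, sR=60/221; mL=15930/19669, mR=30/221; mL+mR=18600/19669 → advance +1; mR−mL=-60/89 → turn -1·90°
n=2: pose=(3,4,E); sL=30/109, sR=6/17; mL=837/1853, mR=3/17; mL+mR=1164/1853 → advance +1; mR−mL=-30/109 → turn -1·90°
n=3: pose=(4,4,S); sL=60/229, sR=12/17; mL=2394/3893, mR=6/17; mL+mR=3768/3893 → advance +1; mR−mL=-60/229 → turn -1·90°

0 3/5 15/34 279/340 15/68 4 3 W
1 60/89 60/221 15930/19669 30/221 3 3 N
2 30/109 6/17 837/1853 3/17 3 4 E
3 60/229 12/17 2394/3893 6/17 4 4 S
final 4 3 W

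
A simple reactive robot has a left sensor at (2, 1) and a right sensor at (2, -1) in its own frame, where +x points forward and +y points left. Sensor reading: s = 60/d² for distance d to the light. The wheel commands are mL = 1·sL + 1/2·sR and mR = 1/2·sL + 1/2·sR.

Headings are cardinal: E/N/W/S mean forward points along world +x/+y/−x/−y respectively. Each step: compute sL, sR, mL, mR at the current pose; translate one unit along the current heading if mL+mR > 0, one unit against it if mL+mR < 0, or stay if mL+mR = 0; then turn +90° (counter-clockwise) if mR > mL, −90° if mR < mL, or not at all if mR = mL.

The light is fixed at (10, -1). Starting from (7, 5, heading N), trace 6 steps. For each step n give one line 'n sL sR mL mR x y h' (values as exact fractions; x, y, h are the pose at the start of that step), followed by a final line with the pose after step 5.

n=0: pose=(7,5,N); sL=3/4, sR=15/17; mL=81/68, mR=111/136; mL+mR=273/136 → advance +1; mR−mL=-3/8 → turn -1·90°
n=1: pose=(7,6,E); sL=12/13, sR=60/37; mL=834/481, mR=612/481; mL+mR=1446/481 → advance +1; mR−mL=-6/13 → turn -1·90°
n=2: pose=(8,6,S); sL=30/13, sR=30/17; mL=705/221, mR=450/221; mL+mR=1155/221 → advance +1; mR−mL=-15/13 → turn -1·90°
n=3: pose=(8,5,W); sL=60/41, sR=12/13; mL=1026/533, mR=636/533; mL+mR=1662/533 → advance +1; mR−mL=-30/41 → turn -1·90°
n=4: pose=(7,5,N); sL=3/4, sR=15/17; mL=81/68, mR=111/136; mL+mR=273/136 → advance +1; mR−mL=-3/8 → turn -1·90°
n=5: pose=(7,6,E); sL=12/13, sR=60/37; mL=834/481, mR=612/481; mL+mR=1446/481 → advance +1; mR−mL=-6/13 → turn -1·90°

0 3/4 15/17 81/68 111/136 7 5 N
1 12/13 60/37 834/481 612/481 7 6 E
2 30/13 30/17 705/221 450/221 8 6 S
3 60/41 12/13 1026/533 636/533 8 5 W
4 3/4 15/17 81/68 111/136 7 5 N
5 12/13 60/37 834/481 612/481 7 6 E
final 8 6 S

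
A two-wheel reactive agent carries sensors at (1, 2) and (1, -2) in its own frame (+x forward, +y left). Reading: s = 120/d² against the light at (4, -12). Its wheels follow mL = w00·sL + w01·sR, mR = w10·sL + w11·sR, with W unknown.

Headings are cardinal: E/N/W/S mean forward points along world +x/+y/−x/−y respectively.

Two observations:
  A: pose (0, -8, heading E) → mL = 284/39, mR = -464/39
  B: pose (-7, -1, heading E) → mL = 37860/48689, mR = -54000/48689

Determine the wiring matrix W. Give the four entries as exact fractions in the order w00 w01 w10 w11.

obs A: pose=(0,-8,E) → sL=8/3, sR=120/13, mL=284/39, mR=-464/39
obs B: pose=(-7,-1,E) → sL=120/269, sR=120/181, mL=37860/48689, mR=-54000/48689
sensor matrix S = [[8/3, 120/13], [120/269, 120/181]]; det S = -1487360/632957
solve [mL_A; mL_B] = S·[w00; w01] and [mR_A; mR_B] = S·[w10; w11]:
  w00 = 1, w01 = 1/2, w10 = -1, w11 = -1

1 1/2 -1 -1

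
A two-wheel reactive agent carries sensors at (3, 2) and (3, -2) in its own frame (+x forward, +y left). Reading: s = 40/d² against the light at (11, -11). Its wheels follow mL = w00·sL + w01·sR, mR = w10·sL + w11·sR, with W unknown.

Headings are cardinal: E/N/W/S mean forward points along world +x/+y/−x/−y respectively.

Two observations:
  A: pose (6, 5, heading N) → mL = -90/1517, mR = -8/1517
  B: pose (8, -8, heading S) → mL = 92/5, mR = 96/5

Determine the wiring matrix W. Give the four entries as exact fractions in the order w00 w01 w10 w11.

obs A: pose=(6,5,N) → sL=4/41, sR=4/37, mL=-90/1517, mR=-8/1517
obs B: pose=(8,-8,S) → sL=40, sR=8/5, mL=92/5, mR=96/5
sensor matrix S = [[4/41, 4/37], [40, 8/5]]; det S = -31616/7585
solve [mL_A; mL_B] = S·[w00; w01] and [mR_A; mR_B] = S·[w10; w11]:
  w00 = 1/2, w01 = -1, w10 = 1/2, w11 = -1/2

1/2 -1 1/2 -1/2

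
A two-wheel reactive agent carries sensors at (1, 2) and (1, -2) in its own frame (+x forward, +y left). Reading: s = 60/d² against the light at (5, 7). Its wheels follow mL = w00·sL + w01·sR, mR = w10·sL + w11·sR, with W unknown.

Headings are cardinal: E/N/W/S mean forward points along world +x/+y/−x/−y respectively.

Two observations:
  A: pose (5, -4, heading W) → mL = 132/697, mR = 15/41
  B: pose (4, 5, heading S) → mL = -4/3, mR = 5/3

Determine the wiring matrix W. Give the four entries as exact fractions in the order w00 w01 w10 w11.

obs A: pose=(5,-4,W) → sL=6/17, sR=30/41, mL=132/697, mR=15/41
obs B: pose=(4,5,S) → sL=6, sR=10/3, mL=-4/3, mR=5/3
sensor matrix S = [[6/17, 30/41], [6, 10/3]]; det S = -2240/697
solve [mL_A; mL_B] = S·[w00; w01] and [mR_A; mR_B] = S·[w10; w11]:
  w00 = -1/2, w01 = 1/2, w10 = 0, w11 = 1/2

-1/2 1/2 0 1/2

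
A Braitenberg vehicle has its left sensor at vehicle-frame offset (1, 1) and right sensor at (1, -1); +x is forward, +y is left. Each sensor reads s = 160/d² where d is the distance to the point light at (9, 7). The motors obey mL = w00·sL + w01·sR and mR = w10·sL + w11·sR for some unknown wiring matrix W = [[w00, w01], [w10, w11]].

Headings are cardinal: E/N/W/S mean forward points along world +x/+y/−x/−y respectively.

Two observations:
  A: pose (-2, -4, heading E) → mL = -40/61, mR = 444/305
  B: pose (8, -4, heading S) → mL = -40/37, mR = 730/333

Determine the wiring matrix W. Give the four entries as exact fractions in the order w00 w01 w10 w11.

obs A: pose=(-2,-4,E) → sL=4/5, sR=40/61, mL=-40/61, mR=444/305
obs B: pose=(8,-4,S) → sL=10/9, sR=40/37, mL=-40/37, mR=730/333
sensor matrix S = [[4/5, 40/61], [10/9, 40/37]]; det S = 2768/20313
solve [mL_A; mL_B] = S·[w00; w01] and [mR_A; mR_B] = S·[w10; w11]:
  w00 = 0, w01 = -1, w10 = 1, w11 = 1

0 -1 1 1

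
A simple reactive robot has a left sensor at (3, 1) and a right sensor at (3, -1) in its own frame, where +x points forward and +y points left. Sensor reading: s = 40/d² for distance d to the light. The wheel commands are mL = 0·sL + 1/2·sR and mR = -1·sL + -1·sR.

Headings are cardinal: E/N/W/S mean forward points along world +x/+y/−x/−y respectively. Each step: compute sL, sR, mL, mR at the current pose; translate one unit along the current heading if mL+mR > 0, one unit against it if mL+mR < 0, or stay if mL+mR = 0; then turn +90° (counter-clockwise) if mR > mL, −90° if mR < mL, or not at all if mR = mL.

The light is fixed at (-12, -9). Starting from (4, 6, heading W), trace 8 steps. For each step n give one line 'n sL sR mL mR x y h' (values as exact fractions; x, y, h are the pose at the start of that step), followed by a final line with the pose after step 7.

0 8/73 8/85 4/85 -1264/6205 4 6 W
1 2/29 5/81 5/162 -307/2349 5 6 N
2 8/125 40/569 20/569 -9552/71125 5 5 E
3 4/41 20/173 10/173 -1512/7093 4 5 S
4 8/73 8/85 4/85 -1264/6205 4 6 W
5 2/29 5/81 5/162 -307/2349 5 6 N
6 8/125 40/569 20/569 -9552/71125 5 5 E
7 4/41 20/173 10/173 -1512/7093 4 5 S
final 4 6 W

n=0: pose=(4,6,W); sL=8/73, sR=8/85; mL=4/85, mR=-1264/6205; mL+mR=-972/6205 → advance -1; mR−mL=-1556/6205 → turn -1·90°
n=1: pose=(5,6,N); sL=2/29, sR=5/81; mL=5/162, mR=-307/2349; mL+mR=-469/4698 → advance -1; mR−mL=-253/1566 → turn -1·90°
n=2: pose=(5,5,E); sL=8/125, sR=40/569; mL=20/569, mR=-9552/71125; mL+mR=-7052/71125 → advance -1; mR−mL=-12052/71125 → turn -1·90°
n=3: pose=(4,5,S); sL=4/41, sR=20/173; mL=10/173, mR=-1512/7093; mL+mR=-1102/7093 → advance -1; mR−mL=-1922/7093 → turn -1·90°
n=4: pose=(4,6,W); sL=8/73, sR=8/85; mL=4/85, mR=-1264/6205; mL+mR=-972/6205 → advance -1; mR−mL=-1556/6205 → turn -1·90°
n=5: pose=(5,6,N); sL=2/29, sR=5/81; mL=5/162, mR=-307/2349; mL+mR=-469/4698 → advance -1; mR−mL=-253/1566 → turn -1·90°
n=6: pose=(5,5,E); sL=8/125, sR=40/569; mL=20/569, mR=-9552/71125; mL+mR=-7052/71125 → advance -1; mR−mL=-12052/71125 → turn -1·90°
n=7: pose=(4,5,S); sL=4/41, sR=20/173; mL=10/173, mR=-1512/7093; mL+mR=-1102/7093 → advance -1; mR−mL=-1922/7093 → turn -1·90°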